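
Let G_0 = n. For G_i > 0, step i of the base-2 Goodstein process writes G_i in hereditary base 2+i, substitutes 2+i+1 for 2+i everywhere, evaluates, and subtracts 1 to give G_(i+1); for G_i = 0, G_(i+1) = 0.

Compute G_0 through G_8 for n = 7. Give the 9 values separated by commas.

G_0=7  [base 2] 2^2 + 2 + 1  →[2↦3]→  3^3 + 3 + 1 = 31  −1 ⇒ G_1=30
G_1=30  [base 3] 3^3 + 3  →[3↦4]→  4^4 + 4 = 260  −1 ⇒ G_2=259
G_2=259  [base 4] 4^4 + 3  →[4↦5]→  5^5 + 3 = 3128  −1 ⇒ G_3=3127
G_3=3127  [base 5] 5^5 + 2  →[5↦6]→  6^6 + 2 = 46658  −1 ⇒ G_4=46657
G_4=46657  [base 6] 6^6 + 1  →[6↦7]→  7^7 + 1 = 823544  −1 ⇒ G_5=823543
G_5=823543  [base 7] 7^7  →[7↦8]→  8^8 = 16777216  −1 ⇒ G_6=16777215
G_6=16777215  [base 8] 7·8^7 + 7·8^6 + 7·8^5 + 7·8^4 + 7·8^3 + 7·8^2 + 7·8 + 7  →[8↦9]→  7·9^7 + 7·9^6 + 7·9^5 + 7·9^4 + 7·9^3 + 7·9^2 + 7·9 + 7 = 37665880  −1 ⇒ G_7=37665879
G_7=37665879  [base 9] 7·9^7 + 7·9^6 + 7·9^5 + 7·9^4 + 7·9^3 + 7·9^2 + 7·9 + 6  →[9↦10]→  7·10^7 + 7·10^6 + 7·10^5 + 7·10^4 + 7·10^3 + 7·10^2 + 7·10 + 6 = 77777776  −1 ⇒ G_8=77777775

7, 30, 259, 3127, 46657, 823543, 16777215, 37665879, 77777775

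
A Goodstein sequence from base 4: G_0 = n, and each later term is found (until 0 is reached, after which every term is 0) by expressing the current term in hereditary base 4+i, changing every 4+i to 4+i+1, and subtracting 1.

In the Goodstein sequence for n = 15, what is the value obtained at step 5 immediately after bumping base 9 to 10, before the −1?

26

base 4: 15 = 3·4 + 3; at 5: 3·5 + 3 = 18; next = 17
base 5: 17 = 3·5 + 2; at 6: 3·6 + 2 = 20; next = 19
base 6: 19 = 3·6 + 1; at 7: 3·7 + 1 = 22; next = 21
base 7: 21 = 3·7; at 8: 3·8 = 24; next = 23
base 8: 23 = 2·8 + 7; at 9: 2·9 + 7 = 25; next = 24
base 9: 24 = 2·9 + 6; at 10: 2·10 + 6 = 26; next = 25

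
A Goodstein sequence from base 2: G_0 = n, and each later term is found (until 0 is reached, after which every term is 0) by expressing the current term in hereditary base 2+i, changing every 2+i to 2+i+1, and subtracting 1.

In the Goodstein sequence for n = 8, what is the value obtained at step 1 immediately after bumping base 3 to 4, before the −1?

i=0: 8 = 2^(2 + 1) (b=2); 2→3: 3^(3 + 1) = 81; 81−1 = 80
i=1: 80 = 2·3^3 + 2·3^2 + 2·3 + 2 (b=3); 3→4: 2·4^4 + 2·4^2 + 2·4 + 2 = 554; 554−1 = 553

554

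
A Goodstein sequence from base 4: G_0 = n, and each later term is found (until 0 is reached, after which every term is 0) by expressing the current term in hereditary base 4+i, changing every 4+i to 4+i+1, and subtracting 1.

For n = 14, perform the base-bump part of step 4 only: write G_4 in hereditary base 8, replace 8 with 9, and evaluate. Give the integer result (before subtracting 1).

[0] 14 ≡ 3·4 + 2 (base 4). Lift 5: 17. −1: 16.
[1] 16 ≡ 3·5 + 1 (base 5). Lift 6: 19. −1: 18.
[2] 18 ≡ 3·6 (base 6). Lift 7: 21. −1: 20.
[3] 20 ≡ 2·7 + 6 (base 7). Lift 8: 22. −1: 21.

23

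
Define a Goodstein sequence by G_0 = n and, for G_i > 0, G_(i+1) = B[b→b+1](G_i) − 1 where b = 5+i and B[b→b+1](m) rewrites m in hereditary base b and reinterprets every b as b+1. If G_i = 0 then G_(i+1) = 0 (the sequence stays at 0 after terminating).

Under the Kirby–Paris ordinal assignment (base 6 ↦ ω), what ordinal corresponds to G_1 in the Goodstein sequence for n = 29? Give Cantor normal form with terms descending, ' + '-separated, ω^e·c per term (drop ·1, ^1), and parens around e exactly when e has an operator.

ω^2 + 3

(0) 29|_5 = 5^2 + 4 ↦ 6^2 + 4|_6 = 40 ⇒ 39
(1) 39|_6 = 6^2 + 3 ↦ 7^2 + 3|_7 = 52 ⇒ 51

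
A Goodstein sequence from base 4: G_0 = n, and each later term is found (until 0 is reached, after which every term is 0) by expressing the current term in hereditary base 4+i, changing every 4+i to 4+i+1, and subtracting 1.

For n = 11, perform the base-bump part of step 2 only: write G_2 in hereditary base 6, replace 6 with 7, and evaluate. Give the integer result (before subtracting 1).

15

base 4: 11 = 2·4 + 3; at 5: 2·5 + 3 = 13; next = 12
base 5: 12 = 2·5 + 2; at 6: 2·6 + 2 = 14; next = 13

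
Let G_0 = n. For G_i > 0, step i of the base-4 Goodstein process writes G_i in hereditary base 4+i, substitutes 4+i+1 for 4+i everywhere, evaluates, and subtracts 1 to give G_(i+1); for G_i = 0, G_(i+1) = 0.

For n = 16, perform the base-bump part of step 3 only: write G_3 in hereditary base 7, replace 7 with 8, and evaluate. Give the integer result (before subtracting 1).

(0) 16|_4 = 4^2 ↦ 5^2|_5 = 25 ⇒ 24
(1) 24|_5 = 4·5 + 4 ↦ 4·6 + 4|_6 = 28 ⇒ 27
(2) 27|_6 = 4·6 + 3 ↦ 4·7 + 3|_7 = 31 ⇒ 30
(3) 30|_7 = 4·7 + 2 ↦ 4·8 + 2|_8 = 34 ⇒ 33

34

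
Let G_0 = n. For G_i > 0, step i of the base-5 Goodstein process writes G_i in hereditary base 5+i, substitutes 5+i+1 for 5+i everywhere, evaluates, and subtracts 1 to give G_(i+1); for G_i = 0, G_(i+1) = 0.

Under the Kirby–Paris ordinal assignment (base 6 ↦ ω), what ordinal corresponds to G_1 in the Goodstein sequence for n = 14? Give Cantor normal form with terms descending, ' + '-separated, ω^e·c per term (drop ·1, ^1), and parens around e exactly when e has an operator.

ω·2 + 3

G_0=14  [base 5] 2·5 + 4  →[5↦6]→  2·6 + 4 = 16  −1 ⇒ G_1=15
G_1=15  [base 6] 2·6 + 3  →[6↦7]→  2·7 + 3 = 17  −1 ⇒ G_2=16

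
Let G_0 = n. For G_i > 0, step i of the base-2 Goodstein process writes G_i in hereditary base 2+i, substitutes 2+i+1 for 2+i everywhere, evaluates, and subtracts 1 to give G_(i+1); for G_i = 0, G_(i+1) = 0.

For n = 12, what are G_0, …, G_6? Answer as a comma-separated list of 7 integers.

12, 107, 1065, 15685, 280019, 5764910, 134217867

12 —HB2→ 2^(2 + 1) + 2^2 —bump→ 3^(3 + 1) + 3^3 = 108 —(−1)→ 107
107 —HB3→ 3^(3 + 1) + 2·3^2 + 2·3 + 2 —bump→ 4^(4 + 1) + 2·4^2 + 2·4 + 2 = 1066 —(−1)→ 1065
1065 —HB4→ 4^(4 + 1) + 2·4^2 + 2·4 + 1 —bump→ 5^(5 + 1) + 2·5^2 + 2·5 + 1 = 15686 —(−1)→ 15685
15685 —HB5→ 5^(5 + 1) + 2·5^2 + 2·5 —bump→ 6^(6 + 1) + 2·6^2 + 2·6 = 280020 —(−1)→ 280019
280019 —HB6→ 6^(6 + 1) + 2·6^2 + 6 + 5 —bump→ 7^(7 + 1) + 2·7^2 + 7 + 5 = 5764911 —(−1)→ 5764910
5764910 —HB7→ 7^(7 + 1) + 2·7^2 + 7 + 4 —bump→ 8^(8 + 1) + 2·8^2 + 8 + 4 = 134217868 —(−1)→ 134217867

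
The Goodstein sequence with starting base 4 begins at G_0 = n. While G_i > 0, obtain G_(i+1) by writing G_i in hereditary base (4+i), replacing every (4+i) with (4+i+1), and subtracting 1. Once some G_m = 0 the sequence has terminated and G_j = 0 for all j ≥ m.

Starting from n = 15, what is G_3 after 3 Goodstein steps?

21

[0] 15 ≡ 3·4 + 3 (base 4). Lift 5: 18. −1: 17.
[1] 17 ≡ 3·5 + 2 (base 5). Lift 6: 20. −1: 19.
[2] 19 ≡ 3·6 + 1 (base 6). Lift 7: 22. −1: 21.
[3] 21 ≡ 3·7 (base 7). Lift 8: 24. −1: 23.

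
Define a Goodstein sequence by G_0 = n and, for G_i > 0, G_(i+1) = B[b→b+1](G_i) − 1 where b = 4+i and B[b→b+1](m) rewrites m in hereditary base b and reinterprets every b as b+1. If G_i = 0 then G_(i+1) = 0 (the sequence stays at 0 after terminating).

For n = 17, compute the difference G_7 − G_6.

step 0: 17 = 4^2 + 1; sub 5 for 4: 5^2 + 1; = 26; G_1 = 26−1 = 25
step 1: 25 = 5^2; sub 6 for 5: 6^2; = 36; G_2 = 36−1 = 35
step 2: 35 = 5·6 + 5; sub 7 for 6: 5·7 + 5; = 40; G_3 = 40−1 = 39
step 3: 39 = 5·7 + 4; sub 8 for 7: 5·8 + 4; = 44; G_4 = 44−1 = 43
step 4: 43 = 5·8 + 3; sub 9 for 8: 5·9 + 3; = 48; G_5 = 48−1 = 47
step 5: 47 = 5·9 + 2; sub 10 for 9: 5·10 + 2; = 52; G_6 = 52−1 = 51
step 6: 51 = 5·10 + 1; sub 11 for 10: 5·11 + 1; = 56; G_7 = 56−1 = 55

4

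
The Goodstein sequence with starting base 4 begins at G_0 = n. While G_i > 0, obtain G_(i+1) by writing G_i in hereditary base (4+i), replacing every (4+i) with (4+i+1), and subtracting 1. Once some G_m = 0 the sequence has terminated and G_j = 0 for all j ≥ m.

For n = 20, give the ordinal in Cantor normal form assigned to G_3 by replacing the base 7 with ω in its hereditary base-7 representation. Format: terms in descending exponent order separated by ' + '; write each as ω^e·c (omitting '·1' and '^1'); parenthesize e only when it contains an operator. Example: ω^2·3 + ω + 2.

(0) 20|_4 = 4^2 + 4 ↦ 5^2 + 5|_5 = 30 ⇒ 29
(1) 29|_5 = 5^2 + 4 ↦ 6^2 + 4|_6 = 40 ⇒ 39
(2) 39|_6 = 6^2 + 3 ↦ 7^2 + 3|_7 = 52 ⇒ 51

ω^2 + 2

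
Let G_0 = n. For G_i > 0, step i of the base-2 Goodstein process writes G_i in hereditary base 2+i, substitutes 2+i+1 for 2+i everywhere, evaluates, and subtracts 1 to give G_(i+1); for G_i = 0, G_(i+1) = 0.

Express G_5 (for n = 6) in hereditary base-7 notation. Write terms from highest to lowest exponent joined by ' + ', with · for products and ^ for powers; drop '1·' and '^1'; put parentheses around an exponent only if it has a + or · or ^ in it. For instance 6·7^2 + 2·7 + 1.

6 —HB2→ 2^2 + 2 —bump→ 3^3 + 3 = 30 —(−1)→ 29
29 —HB3→ 3^3 + 2 —bump→ 4^4 + 2 = 258 —(−1)→ 257
257 —HB4→ 4^4 + 1 —bump→ 5^5 + 1 = 3126 —(−1)→ 3125
3125 —HB5→ 5^5 —bump→ 6^6 = 46656 —(−1)→ 46655
46655 —HB6→ 5·6^5 + 5·6^4 + 5·6^3 + 5·6^2 + 5·6 + 5 —bump→ 5·7^5 + 5·7^4 + 5·7^3 + 5·7^2 + 5·7 + 5 = 98040 —(−1)→ 98039

5·7^5 + 5·7^4 + 5·7^3 + 5·7^2 + 5·7 + 4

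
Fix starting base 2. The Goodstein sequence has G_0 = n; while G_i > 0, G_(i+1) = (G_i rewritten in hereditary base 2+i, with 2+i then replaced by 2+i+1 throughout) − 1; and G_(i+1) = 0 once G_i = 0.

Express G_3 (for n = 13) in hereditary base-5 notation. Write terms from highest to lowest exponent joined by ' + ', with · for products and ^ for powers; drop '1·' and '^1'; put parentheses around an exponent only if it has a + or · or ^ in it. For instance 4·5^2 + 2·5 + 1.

step 0: 13 = 2^(2 + 1) + 2^2 + 1; sub 3 for 2: 3^(3 + 1) + 3^3 + 1; = 109; G_1 = 109−1 = 108
step 1: 108 = 3^(3 + 1) + 3^3; sub 4 for 3: 4^(4 + 1) + 4^4; = 1280; G_2 = 1280−1 = 1279
step 2: 1279 = 4^(4 + 1) + 3·4^3 + 3·4^2 + 3·4 + 3; sub 5 for 4: 5^(5 + 1) + 3·5^3 + 3·5^2 + 3·5 + 3; = 16093; G_3 = 16093−1 = 16092

5^(5 + 1) + 3·5^3 + 3·5^2 + 3·5 + 2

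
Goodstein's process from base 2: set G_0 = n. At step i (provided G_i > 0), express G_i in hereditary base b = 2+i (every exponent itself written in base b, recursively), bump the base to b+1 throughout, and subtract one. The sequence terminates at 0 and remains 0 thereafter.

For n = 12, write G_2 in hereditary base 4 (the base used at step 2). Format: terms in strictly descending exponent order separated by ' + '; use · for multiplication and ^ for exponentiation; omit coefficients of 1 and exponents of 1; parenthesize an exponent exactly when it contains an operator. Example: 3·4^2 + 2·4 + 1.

[0] 12 ≡ 2^(2 + 1) + 2^2 (base 2). Lift 3: 108. −1: 107.
[1] 107 ≡ 3^(3 + 1) + 2·3^2 + 2·3 + 2 (base 3). Lift 4: 1066. −1: 1065.
[2] 1065 ≡ 4^(4 + 1) + 2·4^2 + 2·4 + 1 (base 4). Lift 5: 15686. −1: 15685.

4^(4 + 1) + 2·4^2 + 2·4 + 1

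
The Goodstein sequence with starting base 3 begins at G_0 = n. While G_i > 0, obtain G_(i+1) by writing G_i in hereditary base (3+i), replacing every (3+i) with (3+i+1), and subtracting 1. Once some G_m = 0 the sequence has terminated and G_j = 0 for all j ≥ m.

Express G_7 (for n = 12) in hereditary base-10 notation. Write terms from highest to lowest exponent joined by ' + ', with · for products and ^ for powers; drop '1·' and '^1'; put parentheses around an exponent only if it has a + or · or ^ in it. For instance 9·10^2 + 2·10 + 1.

7·10 + 5

G_0=12  [base 3] 3^2 + 3  →[3↦4]→  4^2 + 4 = 20  −1 ⇒ G_1=19
G_1=19  [base 4] 4^2 + 3  →[4↦5]→  5^2 + 3 = 28  −1 ⇒ G_2=27
G_2=27  [base 5] 5^2 + 2  →[5↦6]→  6^2 + 2 = 38  −1 ⇒ G_3=37
G_3=37  [base 6] 6^2 + 1  →[6↦7]→  7^2 + 1 = 50  −1 ⇒ G_4=49
G_4=49  [base 7] 7^2  →[7↦8]→  8^2 = 64  −1 ⇒ G_5=63
G_5=63  [base 8] 7·8 + 7  →[8↦9]→  7·9 + 7 = 70  −1 ⇒ G_6=69
G_6=69  [base 9] 7·9 + 6  →[9↦10]→  7·10 + 6 = 76  −1 ⇒ G_7=75
G_7=75  [base 10] 7·10 + 5  →[10↦11]→  7·11 + 5 = 82  −1 ⇒ G_8=81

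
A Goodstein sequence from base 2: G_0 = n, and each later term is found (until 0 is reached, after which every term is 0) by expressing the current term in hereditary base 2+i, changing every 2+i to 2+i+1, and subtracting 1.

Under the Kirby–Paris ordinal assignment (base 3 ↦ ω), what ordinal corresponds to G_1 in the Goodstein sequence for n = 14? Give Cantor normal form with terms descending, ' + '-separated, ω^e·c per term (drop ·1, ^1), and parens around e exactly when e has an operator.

ω^(ω + 1) + ω^ω + 2

G_0=14  [base 2] 2^(2 + 1) + 2^2 + 2  →[2↦3]→  3^(3 + 1) + 3^3 + 3 = 111  −1 ⇒ G_1=110
G_1=110  [base 3] 3^(3 + 1) + 3^3 + 2  →[3↦4]→  4^(4 + 1) + 4^4 + 2 = 1282  −1 ⇒ G_2=1281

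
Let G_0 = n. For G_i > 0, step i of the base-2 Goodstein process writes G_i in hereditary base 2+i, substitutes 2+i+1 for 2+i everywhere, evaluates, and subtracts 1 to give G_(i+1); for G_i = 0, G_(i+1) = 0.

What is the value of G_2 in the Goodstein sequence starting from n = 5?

255

(0) 5|_2 = 2^2 + 1 ↦ 3^3 + 1|_3 = 28 ⇒ 27
(1) 27|_3 = 3^3 ↦ 4^4|_4 = 256 ⇒ 255
(2) 255|_4 = 3·4^3 + 3·4^2 + 3·4 + 3 ↦ 3·5^3 + 3·5^2 + 3·5 + 3|_5 = 468 ⇒ 467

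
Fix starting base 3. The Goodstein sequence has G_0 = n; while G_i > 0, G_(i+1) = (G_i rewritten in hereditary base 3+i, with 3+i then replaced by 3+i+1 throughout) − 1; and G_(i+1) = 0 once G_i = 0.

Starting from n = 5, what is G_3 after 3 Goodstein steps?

5

(0) 5|_3 = 3 + 2 ↦ 4 + 2|_4 = 6 ⇒ 5
(1) 5|_4 = 4 + 1 ↦ 5 + 1|_5 = 6 ⇒ 5
(2) 5|_5 = 5 ↦ 6|_6 = 6 ⇒ 5
(3) 5|_6 = 5 ↦ 5|_7 = 5 ⇒ 4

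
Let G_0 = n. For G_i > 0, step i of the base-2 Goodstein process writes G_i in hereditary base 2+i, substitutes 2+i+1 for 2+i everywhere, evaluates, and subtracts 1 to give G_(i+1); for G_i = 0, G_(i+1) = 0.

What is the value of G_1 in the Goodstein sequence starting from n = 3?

3 —HB2→ 2 + 1 —bump→ 3 + 1 = 4 —(−1)→ 3
3 —HB3→ 3 —bump→ 4 = 4 —(−1)→ 3

3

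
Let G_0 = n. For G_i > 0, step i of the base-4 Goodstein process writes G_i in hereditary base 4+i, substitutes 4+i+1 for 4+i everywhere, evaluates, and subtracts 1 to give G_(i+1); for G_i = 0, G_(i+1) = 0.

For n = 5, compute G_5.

2

base 4: 5 = 4 + 1; at 5: 5 + 1 = 6; next = 5
base 5: 5 = 5; at 6: 6 = 6; next = 5
base 6: 5 = 5; at 7: 5 = 5; next = 4
base 7: 4 = 4; at 8: 4 = 4; next = 3
base 8: 3 = 3; at 9: 3 = 3; next = 2
base 9: 2 = 2; at 10: 2 = 2; next = 1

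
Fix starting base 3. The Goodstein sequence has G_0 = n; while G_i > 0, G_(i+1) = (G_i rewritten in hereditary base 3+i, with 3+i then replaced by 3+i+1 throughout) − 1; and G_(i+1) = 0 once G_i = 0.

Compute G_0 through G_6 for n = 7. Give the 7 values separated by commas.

G_0=7  [base 3] 2·3 + 1  →[3↦4]→  2·4 + 1 = 9  −1 ⇒ G_1=8
G_1=8  [base 4] 2·4  →[4↦5]→  2·5 = 10  −1 ⇒ G_2=9
G_2=9  [base 5] 5 + 4  →[5↦6]→  6 + 4 = 10  −1 ⇒ G_3=9
G_3=9  [base 6] 6 + 3  →[6↦7]→  7 + 3 = 10  −1 ⇒ G_4=9
G_4=9  [base 7] 7 + 2  →[7↦8]→  8 + 2 = 10  −1 ⇒ G_5=9
G_5=9  [base 8] 8 + 1  →[8↦9]→  9 + 1 = 10  −1 ⇒ G_6=9

7, 8, 9, 9, 9, 9, 9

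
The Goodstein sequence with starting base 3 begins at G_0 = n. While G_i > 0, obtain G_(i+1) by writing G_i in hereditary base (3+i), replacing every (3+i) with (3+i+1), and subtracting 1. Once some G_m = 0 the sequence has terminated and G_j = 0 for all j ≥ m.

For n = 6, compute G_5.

6 —HB3→ 2·3 —bump→ 2·4 = 8 —(−1)→ 7
7 —HB4→ 4 + 3 —bump→ 5 + 3 = 8 —(−1)→ 7
7 —HB5→ 5 + 2 —bump→ 6 + 2 = 8 —(−1)→ 7
7 —HB6→ 6 + 1 —bump→ 7 + 1 = 8 —(−1)→ 7
7 —HB7→ 7 —bump→ 8 = 8 —(−1)→ 7
7 —HB8→ 7 —bump→ 7 = 7 —(−1)→ 6

7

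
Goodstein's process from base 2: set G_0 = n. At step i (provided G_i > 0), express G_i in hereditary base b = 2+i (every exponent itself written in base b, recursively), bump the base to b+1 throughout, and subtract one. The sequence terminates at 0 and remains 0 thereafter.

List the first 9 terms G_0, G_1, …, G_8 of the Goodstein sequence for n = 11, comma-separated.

11, 84, 1027, 15627, 279937, 5764801, 134217727, 2749609302, 70077777775

G_0=11  [base 2] 2^(2 + 1) + 2 + 1  →[2↦3]→  3^(3 + 1) + 3 + 1 = 85  −1 ⇒ G_1=84
G_1=84  [base 3] 3^(3 + 1) + 3  →[3↦4]→  4^(4 + 1) + 4 = 1028  −1 ⇒ G_2=1027
G_2=1027  [base 4] 4^(4 + 1) + 3  →[4↦5]→  5^(5 + 1) + 3 = 15628  −1 ⇒ G_3=15627
G_3=15627  [base 5] 5^(5 + 1) + 2  →[5↦6]→  6^(6 + 1) + 2 = 279938  −1 ⇒ G_4=279937
G_4=279937  [base 6] 6^(6 + 1) + 1  →[6↦7]→  7^(7 + 1) + 1 = 5764802  −1 ⇒ G_5=5764801
G_5=5764801  [base 7] 7^(7 + 1)  →[7↦8]→  8^(8 + 1) = 134217728  −1 ⇒ G_6=134217727
G_6=134217727  [base 8] 7·8^8 + 7·8^7 + 7·8^6 + 7·8^5 + 7·8^4 + 7·8^3 + 7·8^2 + 7·8 + 7  →[8↦9]→  7·9^9 + 7·9^7 + 7·9^6 + 7·9^5 + 7·9^4 + 7·9^3 + 7·9^2 + 7·9 + 7 = 2749609303  −1 ⇒ G_7=2749609302
G_7=2749609302  [base 9] 7·9^9 + 7·9^7 + 7·9^6 + 7·9^5 + 7·9^4 + 7·9^3 + 7·9^2 + 7·9 + 6  →[9↦10]→  7·10^10 + 7·10^7 + 7·10^6 + 7·10^5 + 7·10^4 + 7·10^3 + 7·10^2 + 7·10 + 6 = 70077777776  −1 ⇒ G_8=70077777775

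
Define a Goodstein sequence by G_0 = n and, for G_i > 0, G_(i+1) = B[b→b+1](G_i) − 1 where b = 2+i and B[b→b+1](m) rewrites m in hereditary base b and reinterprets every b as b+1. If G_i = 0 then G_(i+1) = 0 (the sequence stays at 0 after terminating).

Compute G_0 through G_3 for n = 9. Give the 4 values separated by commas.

9, 81, 1023, 9842

G_0=9  [base 2] 2^(2 + 1) + 1  →[2↦3]→  3^(3 + 1) + 1 = 82  −1 ⇒ G_1=81
G_1=81  [base 3] 3^(3 + 1)  →[3↦4]→  4^(4 + 1) = 1024  −1 ⇒ G_2=1023
G_2=1023  [base 4] 3·4^4 + 3·4^3 + 3·4^2 + 3·4 + 3  →[4↦5]→  3·5^5 + 3·5^3 + 3·5^2 + 3·5 + 3 = 9843  −1 ⇒ G_3=9842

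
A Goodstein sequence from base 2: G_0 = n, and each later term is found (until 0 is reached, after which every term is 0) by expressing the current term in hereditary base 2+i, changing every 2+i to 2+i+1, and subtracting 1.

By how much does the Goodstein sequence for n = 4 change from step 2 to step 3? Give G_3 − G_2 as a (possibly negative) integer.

19

i=0: 4 = 2^2 (b=2); 2→3: 3^3 = 27; 27−1 = 26
i=1: 26 = 2·3^2 + 2·3 + 2 (b=3); 3→4: 2·4^2 + 2·4 + 2 = 42; 42−1 = 41
i=2: 41 = 2·4^2 + 2·4 + 1 (b=4); 4→5: 2·5^2 + 2·5 + 1 = 61; 61−1 = 60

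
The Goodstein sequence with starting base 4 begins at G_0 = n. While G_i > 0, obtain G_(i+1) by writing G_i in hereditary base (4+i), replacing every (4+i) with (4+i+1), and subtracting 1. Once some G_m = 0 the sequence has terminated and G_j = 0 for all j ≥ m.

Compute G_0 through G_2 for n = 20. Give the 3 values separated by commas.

20, 29, 39

i=0: 20 = 4^2 + 4 (b=4); 4→5: 5^2 + 5 = 30; 30−1 = 29
i=1: 29 = 5^2 + 4 (b=5); 5→6: 6^2 + 4 = 40; 40−1 = 39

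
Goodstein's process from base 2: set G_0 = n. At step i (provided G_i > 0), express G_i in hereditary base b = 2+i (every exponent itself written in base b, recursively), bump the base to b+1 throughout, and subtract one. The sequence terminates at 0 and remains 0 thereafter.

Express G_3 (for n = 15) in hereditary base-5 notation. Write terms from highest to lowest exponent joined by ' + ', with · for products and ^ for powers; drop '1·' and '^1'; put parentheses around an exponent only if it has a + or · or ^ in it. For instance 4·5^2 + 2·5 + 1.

15 —HB2→ 2^(2 + 1) + 2^2 + 2 + 1 —bump→ 3^(3 + 1) + 3^3 + 3 + 1 = 112 —(−1)→ 111
111 —HB3→ 3^(3 + 1) + 3^3 + 3 —bump→ 4^(4 + 1) + 4^4 + 4 = 1284 —(−1)→ 1283
1283 —HB4→ 4^(4 + 1) + 4^4 + 3 —bump→ 5^(5 + 1) + 5^5 + 3 = 18753 —(−1)→ 18752

5^(5 + 1) + 5^5 + 2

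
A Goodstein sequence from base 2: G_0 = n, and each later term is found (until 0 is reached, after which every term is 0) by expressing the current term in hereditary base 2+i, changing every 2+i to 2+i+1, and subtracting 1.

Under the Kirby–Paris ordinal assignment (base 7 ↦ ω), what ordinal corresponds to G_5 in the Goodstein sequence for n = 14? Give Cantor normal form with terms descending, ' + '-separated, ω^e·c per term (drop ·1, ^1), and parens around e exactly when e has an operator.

ω^(ω + 1) + ω^5·5 + ω^4·5 + ω^3·5 + ω^2·5 + ω·5 + 4

step 0: 14 = 2^(2 + 1) + 2^2 + 2; sub 3 for 2: 3^(3 + 1) + 3^3 + 3; = 111; G_1 = 111−1 = 110
step 1: 110 = 3^(3 + 1) + 3^3 + 2; sub 4 for 3: 4^(4 + 1) + 4^4 + 2; = 1282; G_2 = 1282−1 = 1281
step 2: 1281 = 4^(4 + 1) + 4^4 + 1; sub 5 for 4: 5^(5 + 1) + 5^5 + 1; = 18751; G_3 = 18751−1 = 18750
step 3: 18750 = 5^(5 + 1) + 5^5; sub 6 for 5: 6^(6 + 1) + 6^6; = 326592; G_4 = 326592−1 = 326591
step 4: 326591 = 6^(6 + 1) + 5·6^5 + 5·6^4 + 5·6^3 + 5·6^2 + 5·6 + 5; sub 7 for 6: 7^(7 + 1) + 5·7^5 + 5·7^4 + 5·7^3 + 5·7^2 + 5·7 + 5; = 5862841; G_5 = 5862841−1 = 5862840
step 5: 5862840 = 7^(7 + 1) + 5·7^5 + 5·7^4 + 5·7^3 + 5·7^2 + 5·7 + 4; sub 8 for 7: 8^(8 + 1) + 5·8^5 + 5·8^4 + 5·8^3 + 5·8^2 + 5·8 + 4; = 134404972; G_6 = 134404972−1 = 134404971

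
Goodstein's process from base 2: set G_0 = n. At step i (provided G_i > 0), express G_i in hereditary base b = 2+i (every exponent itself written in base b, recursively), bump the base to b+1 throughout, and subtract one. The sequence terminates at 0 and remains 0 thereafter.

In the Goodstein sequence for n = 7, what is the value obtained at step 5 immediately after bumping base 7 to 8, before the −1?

16777216

base 2: 7 = 2^2 + 2 + 1; at 3: 3^3 + 3 + 1 = 31; next = 30
base 3: 30 = 3^3 + 3; at 4: 4^4 + 4 = 260; next = 259
base 4: 259 = 4^4 + 3; at 5: 5^5 + 3 = 3128; next = 3127
base 5: 3127 = 5^5 + 2; at 6: 6^6 + 2 = 46658; next = 46657
base 6: 46657 = 6^6 + 1; at 7: 7^7 + 1 = 823544; next = 823543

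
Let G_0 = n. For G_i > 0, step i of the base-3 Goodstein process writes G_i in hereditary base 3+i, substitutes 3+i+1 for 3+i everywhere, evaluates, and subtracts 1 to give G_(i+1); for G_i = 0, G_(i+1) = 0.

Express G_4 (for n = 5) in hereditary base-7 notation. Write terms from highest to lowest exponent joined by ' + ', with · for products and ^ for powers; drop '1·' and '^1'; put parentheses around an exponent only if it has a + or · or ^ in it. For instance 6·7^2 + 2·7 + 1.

4

5 —HB3→ 3 + 2 —bump→ 4 + 2 = 6 —(−1)→ 5
5 —HB4→ 4 + 1 —bump→ 5 + 1 = 6 —(−1)→ 5
5 —HB5→ 5 —bump→ 6 = 6 —(−1)→ 5
5 —HB6→ 5 —bump→ 5 = 5 —(−1)→ 4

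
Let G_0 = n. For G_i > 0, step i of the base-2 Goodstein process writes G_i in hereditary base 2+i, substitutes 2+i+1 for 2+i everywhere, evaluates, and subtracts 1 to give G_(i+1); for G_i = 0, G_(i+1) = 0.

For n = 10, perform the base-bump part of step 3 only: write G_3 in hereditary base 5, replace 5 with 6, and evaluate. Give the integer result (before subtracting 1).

279936

base 2: 10 = 2^(2 + 1) + 2; at 3: 3^(3 + 1) + 3 = 84; next = 83
base 3: 83 = 3^(3 + 1) + 2; at 4: 4^(4 + 1) + 2 = 1026; next = 1025
base 4: 1025 = 4^(4 + 1) + 1; at 5: 5^(5 + 1) + 1 = 15626; next = 15625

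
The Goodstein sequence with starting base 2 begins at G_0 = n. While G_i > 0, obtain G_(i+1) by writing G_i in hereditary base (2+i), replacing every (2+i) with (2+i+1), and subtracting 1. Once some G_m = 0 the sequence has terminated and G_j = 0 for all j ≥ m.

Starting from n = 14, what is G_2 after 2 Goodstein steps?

i=0: 14 = 2^(2 + 1) + 2^2 + 2 (b=2); 2→3: 3^(3 + 1) + 3^3 + 3 = 111; 111−1 = 110
i=1: 110 = 3^(3 + 1) + 3^3 + 2 (b=3); 3→4: 4^(4 + 1) + 4^4 + 2 = 1282; 1282−1 = 1281
i=2: 1281 = 4^(4 + 1) + 4^4 + 1 (b=4); 4→5: 5^(5 + 1) + 5^5 + 1 = 18751; 18751−1 = 18750

1281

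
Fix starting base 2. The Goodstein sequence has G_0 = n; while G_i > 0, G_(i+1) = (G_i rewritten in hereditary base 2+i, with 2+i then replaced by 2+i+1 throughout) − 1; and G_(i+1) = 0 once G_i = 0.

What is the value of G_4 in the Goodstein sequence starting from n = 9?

140743

G_0 = 9. HB_2(9) = 2^(2 + 1) + 1. Bump = 82. G_1 = 81.
G_1 = 81. HB_3(81) = 3^(3 + 1). Bump = 1024. G_2 = 1023.
G_2 = 1023. HB_4(1023) = 3·4^4 + 3·4^3 + 3·4^2 + 3·4 + 3. Bump = 9843. G_3 = 9842.
G_3 = 9842. HB_5(9842) = 3·5^5 + 3·5^3 + 3·5^2 + 3·5 + 2. Bump = 140744. G_4 = 140743.
G_4 = 140743. HB_6(140743) = 3·6^6 + 3·6^3 + 3·6^2 + 3·6 + 1. Bump = 2471827. G_5 = 2471826.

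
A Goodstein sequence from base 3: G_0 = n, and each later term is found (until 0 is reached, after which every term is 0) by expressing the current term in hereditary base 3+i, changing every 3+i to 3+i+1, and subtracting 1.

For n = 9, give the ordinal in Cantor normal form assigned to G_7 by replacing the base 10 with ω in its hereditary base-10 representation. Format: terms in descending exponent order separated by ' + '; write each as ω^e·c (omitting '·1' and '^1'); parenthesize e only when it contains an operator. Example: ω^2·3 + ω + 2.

[0] 9 ≡ 3^2 (base 3). Lift 4: 16. −1: 15.
[1] 15 ≡ 3·4 + 3 (base 4). Lift 5: 18. −1: 17.
[2] 17 ≡ 3·5 + 2 (base 5). Lift 6: 20. −1: 19.
[3] 19 ≡ 3·6 + 1 (base 6). Lift 7: 22. −1: 21.
[4] 21 ≡ 3·7 (base 7). Lift 8: 24. −1: 23.
[5] 23 ≡ 2·8 + 7 (base 8). Lift 9: 25. −1: 24.
[6] 24 ≡ 2·9 + 6 (base 9). Lift 10: 26. −1: 25.
[7] 25 ≡ 2·10 + 5 (base 10). Lift 11: 27. −1: 26.

ω·2 + 5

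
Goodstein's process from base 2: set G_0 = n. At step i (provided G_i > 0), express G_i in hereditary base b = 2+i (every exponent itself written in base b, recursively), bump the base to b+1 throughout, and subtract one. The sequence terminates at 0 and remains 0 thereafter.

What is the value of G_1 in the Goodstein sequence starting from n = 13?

108

step 0: 13 = 2^(2 + 1) + 2^2 + 1; sub 3 for 2: 3^(3 + 1) + 3^3 + 1; = 109; G_1 = 109−1 = 108
step 1: 108 = 3^(3 + 1) + 3^3; sub 4 for 3: 4^(4 + 1) + 4^4; = 1280; G_2 = 1280−1 = 1279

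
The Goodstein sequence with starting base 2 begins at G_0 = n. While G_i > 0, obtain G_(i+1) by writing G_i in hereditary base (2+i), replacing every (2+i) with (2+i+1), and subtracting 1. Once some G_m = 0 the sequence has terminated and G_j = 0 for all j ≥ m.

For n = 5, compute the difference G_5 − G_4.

i=0: 5 = 2^2 + 1 (b=2); 2→3: 3^3 + 1 = 28; 28−1 = 27
i=1: 27 = 3^3 (b=3); 3→4: 4^4 = 256; 256−1 = 255
i=2: 255 = 3·4^3 + 3·4^2 + 3·4 + 3 (b=4); 4→5: 3·5^3 + 3·5^2 + 3·5 + 3 = 468; 468−1 = 467
i=3: 467 = 3·5^3 + 3·5^2 + 3·5 + 2 (b=5); 5→6: 3·6^3 + 3·6^2 + 3·6 + 2 = 776; 776−1 = 775
i=4: 775 = 3·6^3 + 3·6^2 + 3·6 + 1 (b=6); 6→7: 3·7^3 + 3·7^2 + 3·7 + 1 = 1198; 1198−1 = 1197

422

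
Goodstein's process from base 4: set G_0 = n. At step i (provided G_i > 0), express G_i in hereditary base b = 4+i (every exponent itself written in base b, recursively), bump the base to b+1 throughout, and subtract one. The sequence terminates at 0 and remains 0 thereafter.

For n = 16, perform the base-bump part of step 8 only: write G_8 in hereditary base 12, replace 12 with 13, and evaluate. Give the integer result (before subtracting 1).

i=0: 16 = 4^2 (b=4); 4→5: 5^2 = 25; 25−1 = 24
i=1: 24 = 4·5 + 4 (b=5); 5→6: 4·6 + 4 = 28; 28−1 = 27
i=2: 27 = 4·6 + 3 (b=6); 6→7: 4·7 + 3 = 31; 31−1 = 30
i=3: 30 = 4·7 + 2 (b=7); 7→8: 4·8 + 2 = 34; 34−1 = 33
i=4: 33 = 4·8 + 1 (b=8); 8→9: 4·9 + 1 = 37; 37−1 = 36
i=5: 36 = 4·9 (b=9); 9→10: 4·10 = 40; 40−1 = 39
i=6: 39 = 3·10 + 9 (b=10); 10→11: 3·11 + 9 = 42; 42−1 = 41
i=7: 41 = 3·11 + 8 (b=11); 11→12: 3·12 + 8 = 44; 44−1 = 43

46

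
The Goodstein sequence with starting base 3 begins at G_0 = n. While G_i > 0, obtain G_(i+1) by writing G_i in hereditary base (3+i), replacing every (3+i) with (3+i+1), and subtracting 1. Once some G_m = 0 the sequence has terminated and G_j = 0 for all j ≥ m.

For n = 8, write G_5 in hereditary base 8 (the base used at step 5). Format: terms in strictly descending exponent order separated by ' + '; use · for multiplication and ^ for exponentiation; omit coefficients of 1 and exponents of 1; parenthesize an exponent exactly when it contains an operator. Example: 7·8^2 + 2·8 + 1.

[0] 8 ≡ 2·3 + 2 (base 3). Lift 4: 10. −1: 9.
[1] 9 ≡ 2·4 + 1 (base 4). Lift 5: 11. −1: 10.
[2] 10 ≡ 2·5 (base 5). Lift 6: 12. −1: 11.
[3] 11 ≡ 6 + 5 (base 6). Lift 7: 12. −1: 11.
[4] 11 ≡ 7 + 4 (base 7). Lift 8: 12. −1: 11.
[5] 11 ≡ 8 + 3 (base 8). Lift 9: 12. −1: 11.

8 + 3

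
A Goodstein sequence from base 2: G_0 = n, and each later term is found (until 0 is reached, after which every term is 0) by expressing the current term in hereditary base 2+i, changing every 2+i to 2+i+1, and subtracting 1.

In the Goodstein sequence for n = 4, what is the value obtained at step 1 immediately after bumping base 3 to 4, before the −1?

base 2: 4 = 2^2; at 3: 3^3 = 27; next = 26
base 3: 26 = 2·3^2 + 2·3 + 2; at 4: 2·4^2 + 2·4 + 2 = 42; next = 41

42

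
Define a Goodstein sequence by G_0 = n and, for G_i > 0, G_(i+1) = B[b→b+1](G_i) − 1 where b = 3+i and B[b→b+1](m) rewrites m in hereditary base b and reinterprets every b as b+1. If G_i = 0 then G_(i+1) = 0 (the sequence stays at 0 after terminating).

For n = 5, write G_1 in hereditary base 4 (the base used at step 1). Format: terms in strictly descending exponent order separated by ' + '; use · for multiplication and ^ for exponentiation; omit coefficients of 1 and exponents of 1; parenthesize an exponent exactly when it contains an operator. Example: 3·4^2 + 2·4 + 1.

4 + 1

(0) 5|_3 = 3 + 2 ↦ 4 + 2|_4 = 6 ⇒ 5
(1) 5|_4 = 4 + 1 ↦ 5 + 1|_5 = 6 ⇒ 5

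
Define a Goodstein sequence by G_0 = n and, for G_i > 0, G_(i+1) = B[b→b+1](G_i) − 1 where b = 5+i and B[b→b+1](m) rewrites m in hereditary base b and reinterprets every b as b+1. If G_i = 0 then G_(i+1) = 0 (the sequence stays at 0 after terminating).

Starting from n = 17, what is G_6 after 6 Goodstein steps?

step 0: 17 = 3·5 + 2; sub 6 for 5: 3·6 + 2; = 20; G_1 = 20−1 = 19
step 1: 19 = 3·6 + 1; sub 7 for 6: 3·7 + 1; = 22; G_2 = 22−1 = 21
step 2: 21 = 3·7; sub 8 for 7: 3·8; = 24; G_3 = 24−1 = 23
step 3: 23 = 2·8 + 7; sub 9 for 8: 2·9 + 7; = 25; G_4 = 25−1 = 24
step 4: 24 = 2·9 + 6; sub 10 for 9: 2·10 + 6; = 26; G_5 = 26−1 = 25
step 5: 25 = 2·10 + 5; sub 11 for 10: 2·11 + 5; = 27; G_6 = 27−1 = 26
step 6: 26 = 2·11 + 4; sub 12 for 11: 2·12 + 4; = 28; G_7 = 28−1 = 27

26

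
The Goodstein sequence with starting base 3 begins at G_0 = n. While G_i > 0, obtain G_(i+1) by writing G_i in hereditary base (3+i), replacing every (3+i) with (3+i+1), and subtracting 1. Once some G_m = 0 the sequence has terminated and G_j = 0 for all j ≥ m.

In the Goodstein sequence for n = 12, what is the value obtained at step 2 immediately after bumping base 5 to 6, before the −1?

12 —HB3→ 3^2 + 3 —bump→ 4^2 + 4 = 20 —(−1)→ 19
19 —HB4→ 4^2 + 3 —bump→ 5^2 + 3 = 28 —(−1)→ 27
27 —HB5→ 5^2 + 2 —bump→ 6^2 + 2 = 38 —(−1)→ 37

38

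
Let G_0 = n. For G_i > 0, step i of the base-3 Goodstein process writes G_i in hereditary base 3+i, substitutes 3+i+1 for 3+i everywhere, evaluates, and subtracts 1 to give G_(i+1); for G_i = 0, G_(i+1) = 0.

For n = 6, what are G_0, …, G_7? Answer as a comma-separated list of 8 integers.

step 0: 6 = 2·3; sub 4 for 3: 2·4; = 8; G_1 = 8−1 = 7
step 1: 7 = 4 + 3; sub 5 for 4: 5 + 3; = 8; G_2 = 8−1 = 7
step 2: 7 = 5 + 2; sub 6 for 5: 6 + 2; = 8; G_3 = 8−1 = 7
step 3: 7 = 6 + 1; sub 7 for 6: 7 + 1; = 8; G_4 = 8−1 = 7
step 4: 7 = 7; sub 8 for 7: 8; = 8; G_5 = 8−1 = 7
step 5: 7 = 7; sub 9 for 8: 7; = 7; G_6 = 7−1 = 6
step 6: 6 = 6; sub 10 for 9: 6; = 6; G_7 = 6−1 = 5

6, 7, 7, 7, 7, 7, 6, 5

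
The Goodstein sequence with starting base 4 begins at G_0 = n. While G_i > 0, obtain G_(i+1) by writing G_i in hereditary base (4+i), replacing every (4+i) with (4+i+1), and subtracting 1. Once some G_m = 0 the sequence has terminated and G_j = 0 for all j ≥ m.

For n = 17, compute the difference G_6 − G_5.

4

i=0: 17 = 4^2 + 1 (b=4); 4→5: 5^2 + 1 = 26; 26−1 = 25
i=1: 25 = 5^2 (b=5); 5→6: 6^2 = 36; 36−1 = 35
i=2: 35 = 5·6 + 5 (b=6); 6→7: 5·7 + 5 = 40; 40−1 = 39
i=3: 39 = 5·7 + 4 (b=7); 7→8: 5·8 + 4 = 44; 44−1 = 43
i=4: 43 = 5·8 + 3 (b=8); 8→9: 5·9 + 3 = 48; 48−1 = 47
i=5: 47 = 5·9 + 2 (b=9); 9→10: 5·10 + 2 = 52; 52−1 = 51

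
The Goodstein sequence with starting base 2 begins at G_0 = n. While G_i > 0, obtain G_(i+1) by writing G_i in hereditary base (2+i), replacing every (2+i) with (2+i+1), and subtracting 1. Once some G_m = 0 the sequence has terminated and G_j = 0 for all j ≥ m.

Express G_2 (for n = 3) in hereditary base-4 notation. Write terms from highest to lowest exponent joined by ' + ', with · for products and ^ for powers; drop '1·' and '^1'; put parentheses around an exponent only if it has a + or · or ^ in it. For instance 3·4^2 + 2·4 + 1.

i=0: 3 = 2 + 1 (b=2); 2→3: 3 + 1 = 4; 4−1 = 3
i=1: 3 = 3 (b=3); 3→4: 4 = 4; 4−1 = 3
i=2: 3 = 3 (b=4); 4→5: 3 = 3; 3−1 = 2

3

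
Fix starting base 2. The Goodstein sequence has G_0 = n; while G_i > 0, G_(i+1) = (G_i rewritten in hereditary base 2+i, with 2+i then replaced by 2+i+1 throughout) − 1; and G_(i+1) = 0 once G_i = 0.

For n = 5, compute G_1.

G_0=5  [base 2] 2^2 + 1  →[2↦3]→  3^3 + 1 = 28  −1 ⇒ G_1=27
G_1=27  [base 3] 3^3  →[3↦4]→  4^4 = 256  −1 ⇒ G_2=255

27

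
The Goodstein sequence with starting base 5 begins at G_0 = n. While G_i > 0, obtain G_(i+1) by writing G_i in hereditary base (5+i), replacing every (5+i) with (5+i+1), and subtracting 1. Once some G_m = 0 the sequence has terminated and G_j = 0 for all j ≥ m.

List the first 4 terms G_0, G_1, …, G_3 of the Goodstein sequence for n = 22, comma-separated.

22, 25, 28, 31

i=0: 22 = 4·5 + 2 (b=5); 5→6: 4·6 + 2 = 26; 26−1 = 25
i=1: 25 = 4·6 + 1 (b=6); 6→7: 4·7 + 1 = 29; 29−1 = 28
i=2: 28 = 4·7 (b=7); 7→8: 4·8 = 32; 32−1 = 31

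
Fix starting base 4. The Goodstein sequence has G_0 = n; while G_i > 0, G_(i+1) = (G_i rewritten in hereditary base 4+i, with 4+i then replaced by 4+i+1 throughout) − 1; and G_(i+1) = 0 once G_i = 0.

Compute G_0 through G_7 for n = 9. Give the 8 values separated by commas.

(0) 9|_4 = 2·4 + 1 ↦ 2·5 + 1|_5 = 11 ⇒ 10
(1) 10|_5 = 2·5 ↦ 2·6|_6 = 12 ⇒ 11
(2) 11|_6 = 6 + 5 ↦ 7 + 5|_7 = 12 ⇒ 11
(3) 11|_7 = 7 + 4 ↦ 8 + 4|_8 = 12 ⇒ 11
(4) 11|_8 = 8 + 3 ↦ 9 + 3|_9 = 12 ⇒ 11
(5) 11|_9 = 9 + 2 ↦ 10 + 2|_10 = 12 ⇒ 11
(6) 11|_10 = 10 + 1 ↦ 11 + 1|_11 = 12 ⇒ 11

9, 10, 11, 11, 11, 11, 11, 11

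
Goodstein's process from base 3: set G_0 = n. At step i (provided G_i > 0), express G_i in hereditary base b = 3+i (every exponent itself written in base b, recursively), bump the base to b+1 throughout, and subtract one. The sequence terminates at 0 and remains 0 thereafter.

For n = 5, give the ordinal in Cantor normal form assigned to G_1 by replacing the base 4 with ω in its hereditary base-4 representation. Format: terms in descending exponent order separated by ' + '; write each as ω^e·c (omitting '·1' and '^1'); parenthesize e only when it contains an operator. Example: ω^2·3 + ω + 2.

ω + 1

[0] 5 ≡ 3 + 2 (base 3). Lift 4: 6. −1: 5.
[1] 5 ≡ 4 + 1 (base 4). Lift 5: 6. −1: 5.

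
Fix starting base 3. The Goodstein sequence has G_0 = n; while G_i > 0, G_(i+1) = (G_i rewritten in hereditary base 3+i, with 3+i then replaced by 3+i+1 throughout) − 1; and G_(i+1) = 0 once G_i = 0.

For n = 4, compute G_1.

4

base 3: 4 = 3 + 1; at 4: 4 + 1 = 5; next = 4
base 4: 4 = 4; at 5: 5 = 5; next = 4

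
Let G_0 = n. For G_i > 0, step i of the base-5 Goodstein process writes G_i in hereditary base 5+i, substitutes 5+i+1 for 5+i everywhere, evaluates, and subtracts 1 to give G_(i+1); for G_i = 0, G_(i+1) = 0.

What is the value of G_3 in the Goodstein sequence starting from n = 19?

[0] 19 ≡ 3·5 + 4 (base 5). Lift 6: 22. −1: 21.
[1] 21 ≡ 3·6 + 3 (base 6). Lift 7: 24. −1: 23.
[2] 23 ≡ 3·7 + 2 (base 7). Lift 8: 26. −1: 25.

25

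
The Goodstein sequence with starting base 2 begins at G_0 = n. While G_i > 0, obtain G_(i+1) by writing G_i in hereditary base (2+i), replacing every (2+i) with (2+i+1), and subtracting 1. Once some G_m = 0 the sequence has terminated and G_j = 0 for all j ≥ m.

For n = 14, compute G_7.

i=0: 14 = 2^(2 + 1) + 2^2 + 2 (b=2); 2→3: 3^(3 + 1) + 3^3 + 3 = 111; 111−1 = 110
i=1: 110 = 3^(3 + 1) + 3^3 + 2 (b=3); 3→4: 4^(4 + 1) + 4^4 + 2 = 1282; 1282−1 = 1281
i=2: 1281 = 4^(4 + 1) + 4^4 + 1 (b=4); 4→5: 5^(5 + 1) + 5^5 + 1 = 18751; 18751−1 = 18750
i=3: 18750 = 5^(5 + 1) + 5^5 (b=5); 5→6: 6^(6 + 1) + 6^6 = 326592; 326592−1 = 326591
i=4: 326591 = 6^(6 + 1) + 5·6^5 + 5·6^4 + 5·6^3 + 5·6^2 + 5·6 + 5 (b=6); 6→7: 7^(7 + 1) + 5·7^5 + 5·7^4 + 5·7^3 + 5·7^2 + 5·7 + 5 = 5862841; 5862841−1 = 5862840
i=5: 5862840 = 7^(7 + 1) + 5·7^5 + 5·7^4 + 5·7^3 + 5·7^2 + 5·7 + 4 (b=7); 7→8: 8^(8 + 1) + 5·8^5 + 5·8^4 + 5·8^3 + 5·8^2 + 5·8 + 4 = 134404972; 134404972−1 = 134404971
i=6: 134404971 = 8^(8 + 1) + 5·8^5 + 5·8^4 + 5·8^3 + 5·8^2 + 5·8 + 3 (b=8); 8→9: 9^(9 + 1) + 5·9^5 + 5·9^4 + 5·9^3 + 5·9^2 + 5·9 + 3 = 3487116549; 3487116549−1 = 3487116548
i=7: 3487116548 = 9^(9 + 1) + 5·9^5 + 5·9^4 + 5·9^3 + 5·9^2 + 5·9 + 2 (b=9); 9→10: 10^(10 + 1) + 5·10^5 + 5·10^4 + 5·10^3 + 5·10^2 + 5·10 + 2 = 100000555552; 100000555552−1 = 100000555551

3487116548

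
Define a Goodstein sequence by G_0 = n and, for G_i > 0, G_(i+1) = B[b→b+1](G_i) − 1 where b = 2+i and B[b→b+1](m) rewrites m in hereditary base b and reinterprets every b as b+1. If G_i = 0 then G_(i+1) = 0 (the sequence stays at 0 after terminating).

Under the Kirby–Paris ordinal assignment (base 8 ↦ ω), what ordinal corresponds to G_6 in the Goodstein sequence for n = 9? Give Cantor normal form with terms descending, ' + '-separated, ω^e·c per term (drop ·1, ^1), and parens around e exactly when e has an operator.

ω^ω·3 + ω^3·3 + ω^2·3 + ω·2 + 7

9 —HB2→ 2^(2 + 1) + 1 —bump→ 3^(3 + 1) + 1 = 82 —(−1)→ 81
81 —HB3→ 3^(3 + 1) —bump→ 4^(4 + 1) = 1024 —(−1)→ 1023
1023 —HB4→ 3·4^4 + 3·4^3 + 3·4^2 + 3·4 + 3 —bump→ 3·5^5 + 3·5^3 + 3·5^2 + 3·5 + 3 = 9843 —(−1)→ 9842
9842 —HB5→ 3·5^5 + 3·5^3 + 3·5^2 + 3·5 + 2 —bump→ 3·6^6 + 3·6^3 + 3·6^2 + 3·6 + 2 = 140744 —(−1)→ 140743
140743 —HB6→ 3·6^6 + 3·6^3 + 3·6^2 + 3·6 + 1 —bump→ 3·7^7 + 3·7^3 + 3·7^2 + 3·7 + 1 = 2471827 —(−1)→ 2471826
2471826 —HB7→ 3·7^7 + 3·7^3 + 3·7^2 + 3·7 —bump→ 3·8^8 + 3·8^3 + 3·8^2 + 3·8 = 50333400 —(−1)→ 50333399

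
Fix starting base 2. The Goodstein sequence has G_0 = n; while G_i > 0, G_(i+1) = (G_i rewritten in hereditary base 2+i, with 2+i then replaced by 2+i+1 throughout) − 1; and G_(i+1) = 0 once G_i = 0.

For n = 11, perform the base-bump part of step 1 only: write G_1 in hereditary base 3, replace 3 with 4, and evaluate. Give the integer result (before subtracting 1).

(0) 11|_2 = 2^(2 + 1) + 2 + 1 ↦ 3^(3 + 1) + 3 + 1|_3 = 85 ⇒ 84
(1) 84|_3 = 3^(3 + 1) + 3 ↦ 4^(4 + 1) + 4|_4 = 1028 ⇒ 1027

1028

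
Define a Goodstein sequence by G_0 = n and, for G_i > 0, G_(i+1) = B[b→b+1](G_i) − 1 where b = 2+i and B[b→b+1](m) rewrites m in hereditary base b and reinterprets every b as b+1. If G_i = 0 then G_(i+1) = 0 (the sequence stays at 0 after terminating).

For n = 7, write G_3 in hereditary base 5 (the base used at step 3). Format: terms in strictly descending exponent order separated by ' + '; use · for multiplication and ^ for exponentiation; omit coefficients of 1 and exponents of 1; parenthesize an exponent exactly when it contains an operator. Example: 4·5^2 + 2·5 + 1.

5^5 + 2

base 2: 7 = 2^2 + 2 + 1; at 3: 3^3 + 3 + 1 = 31; next = 30
base 3: 30 = 3^3 + 3; at 4: 4^4 + 4 = 260; next = 259
base 4: 259 = 4^4 + 3; at 5: 5^5 + 3 = 3128; next = 3127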